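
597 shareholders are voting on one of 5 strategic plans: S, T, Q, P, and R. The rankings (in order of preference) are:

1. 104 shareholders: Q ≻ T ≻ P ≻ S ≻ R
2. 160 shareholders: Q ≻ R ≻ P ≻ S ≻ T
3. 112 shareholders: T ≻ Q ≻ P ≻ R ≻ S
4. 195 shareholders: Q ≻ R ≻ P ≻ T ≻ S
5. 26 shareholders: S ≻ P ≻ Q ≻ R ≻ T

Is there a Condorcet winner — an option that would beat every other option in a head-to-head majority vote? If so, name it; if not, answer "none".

Q vs S: 571–26 for Q.
Q vs T: 485–112 for Q.
Q vs P: 571–26 for Q.
Q vs R: 597–0 for Q.
Q beats every other option head-to-head.

Q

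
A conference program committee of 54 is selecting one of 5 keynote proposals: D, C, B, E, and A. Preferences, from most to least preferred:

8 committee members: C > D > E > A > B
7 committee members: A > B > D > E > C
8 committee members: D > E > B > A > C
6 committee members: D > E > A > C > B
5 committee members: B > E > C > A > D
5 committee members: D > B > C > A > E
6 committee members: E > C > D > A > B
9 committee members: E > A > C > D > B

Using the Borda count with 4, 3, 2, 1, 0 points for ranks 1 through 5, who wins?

D: 8·3 + 7·2 + 8·4 + 6·4 + 5·0 + 5·4 + 6·2 + 9·1 = 135
C: 8·4 + 7·0 + 8·0 + 6·1 + 5·2 + 5·2 + 6·3 + 9·2 = 94
B: 8·0 + 7·3 + 8·2 + 6·0 + 5·4 + 5·3 + 6·0 + 9·0 = 72
E: 8·2 + 7·1 + 8·3 + 6·3 + 5·3 + 5·0 + 6·4 + 9·4 = 140
A: 8·1 + 7·4 + 8·1 + 6·2 + 5·1 + 5·1 + 6·1 + 9·3 = 99
E has the highest Borda score (140).

E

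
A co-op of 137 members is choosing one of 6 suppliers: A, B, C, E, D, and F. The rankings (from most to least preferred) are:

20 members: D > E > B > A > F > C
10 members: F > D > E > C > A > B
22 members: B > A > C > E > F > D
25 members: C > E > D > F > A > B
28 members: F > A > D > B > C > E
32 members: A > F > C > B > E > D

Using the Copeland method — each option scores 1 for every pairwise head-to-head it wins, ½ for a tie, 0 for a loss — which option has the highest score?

A: beats B, C, E, D, and F → score 5.
B: beats C and E; loses to A, D, and F → score 2.
C: beats E and D; loses to A, B, and F → score 2.
E: beats D; loses to A, B, C, and F → score 1.
D: beats B; loses to A, C, E, and F → score 1.
F: beats B, C, E, and D; loses to A → score 4.
A has the best pairwise record.

A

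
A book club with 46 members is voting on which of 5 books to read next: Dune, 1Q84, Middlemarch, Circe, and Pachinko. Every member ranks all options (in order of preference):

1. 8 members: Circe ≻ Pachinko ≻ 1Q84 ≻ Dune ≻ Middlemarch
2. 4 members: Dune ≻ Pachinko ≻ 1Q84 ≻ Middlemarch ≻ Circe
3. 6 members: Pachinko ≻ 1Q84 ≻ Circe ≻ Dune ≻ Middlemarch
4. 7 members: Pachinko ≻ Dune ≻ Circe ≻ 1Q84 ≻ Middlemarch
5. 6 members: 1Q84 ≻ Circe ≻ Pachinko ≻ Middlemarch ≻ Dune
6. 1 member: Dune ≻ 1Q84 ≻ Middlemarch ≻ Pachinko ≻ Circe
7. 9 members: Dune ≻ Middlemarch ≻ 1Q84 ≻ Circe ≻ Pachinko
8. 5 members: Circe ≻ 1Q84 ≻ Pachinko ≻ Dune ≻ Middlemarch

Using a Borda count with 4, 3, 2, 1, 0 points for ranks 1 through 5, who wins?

Pachinko

Dune: 8·1 + 4·4 + 6·1 + 7·3 + 6·0 + 1·4 + 9·4 + 5·1 = 96
1Q84: 8·2 + 4·2 + 6·3 + 7·1 + 6·4 + 1·3 + 9·2 + 5·3 = 109
Middlemarch: 8·0 + 4·1 + 6·0 + 7·0 + 6·1 + 1·2 + 9·3 + 5·0 = 39
Circe: 8·4 + 4·0 + 6·2 + 7·2 + 6·3 + 1·0 + 9·1 + 5·4 = 105
Pachinko: 8·3 + 4·3 + 6·4 + 7·4 + 6·2 + 1·1 + 9·0 + 5·2 = 111
Pachinko has the highest Borda score (111).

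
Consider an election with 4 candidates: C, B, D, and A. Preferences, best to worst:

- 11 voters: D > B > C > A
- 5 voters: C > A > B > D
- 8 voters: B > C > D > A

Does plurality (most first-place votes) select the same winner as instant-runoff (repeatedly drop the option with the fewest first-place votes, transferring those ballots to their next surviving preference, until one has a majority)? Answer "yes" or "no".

Plurality — first-place votes: C 5, B 8, D 11, A 0. Winner: D.
Instant-runoff — R1 C 5, B 8, D 11, A 0 (A out); R2 C 5, B 8, D 11 (C out); R3 B 13, D 11 (B winner). Winner: B.
The two methods disagree.

no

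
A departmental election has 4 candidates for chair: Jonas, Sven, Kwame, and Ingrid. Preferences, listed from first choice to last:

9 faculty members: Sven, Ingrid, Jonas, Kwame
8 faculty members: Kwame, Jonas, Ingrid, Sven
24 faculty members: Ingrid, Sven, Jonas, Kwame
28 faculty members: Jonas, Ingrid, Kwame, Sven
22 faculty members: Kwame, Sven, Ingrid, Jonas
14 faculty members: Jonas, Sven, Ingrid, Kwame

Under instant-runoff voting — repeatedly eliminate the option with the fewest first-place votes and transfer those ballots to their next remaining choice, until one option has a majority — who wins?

Round 1: Jonas 42, Sven 9, Kwame 30, Ingrid 24. Eliminate Sven.
Round 2: Jonas 42, Kwame 30, Ingrid 33. Eliminate Kwame.
Round 3: Jonas 50, Ingrid 55. Ingrid has a majority.

Ingrid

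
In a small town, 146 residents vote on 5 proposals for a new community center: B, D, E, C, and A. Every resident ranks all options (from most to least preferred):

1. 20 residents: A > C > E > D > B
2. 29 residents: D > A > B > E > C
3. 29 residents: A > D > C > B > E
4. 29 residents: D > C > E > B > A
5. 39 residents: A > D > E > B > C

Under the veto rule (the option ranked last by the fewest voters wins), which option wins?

Last-place votes: B 20, D 0, E 29, C 68, A 29.
D is ranked last by the fewest voters, so D wins.

D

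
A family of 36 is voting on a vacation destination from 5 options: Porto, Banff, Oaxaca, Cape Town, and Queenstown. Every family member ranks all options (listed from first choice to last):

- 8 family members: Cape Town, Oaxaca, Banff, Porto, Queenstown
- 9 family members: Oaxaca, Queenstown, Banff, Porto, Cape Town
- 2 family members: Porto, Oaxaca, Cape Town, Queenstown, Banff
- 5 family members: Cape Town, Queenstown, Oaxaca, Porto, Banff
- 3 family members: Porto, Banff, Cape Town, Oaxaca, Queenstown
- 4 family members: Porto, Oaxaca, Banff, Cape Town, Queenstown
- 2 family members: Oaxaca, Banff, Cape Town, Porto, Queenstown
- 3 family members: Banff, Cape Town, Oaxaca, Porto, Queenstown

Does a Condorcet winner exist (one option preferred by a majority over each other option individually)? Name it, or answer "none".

Checking pairwise contests:
Banff beats Porto 22–14.
Oaxaca beats Banff 30–6.
Cape Town beats Oaxaca 19–17.
Banff beats Cape Town 21–15.
Porto beats Queenstown 22–14.
Every option loses at least one head-to-head, so there is no Condorcet winner.

none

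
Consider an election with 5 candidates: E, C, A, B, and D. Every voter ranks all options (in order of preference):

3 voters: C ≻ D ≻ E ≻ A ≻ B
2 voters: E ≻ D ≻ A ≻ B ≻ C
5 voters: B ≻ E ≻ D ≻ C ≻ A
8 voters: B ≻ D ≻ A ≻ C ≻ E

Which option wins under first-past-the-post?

First-place votes: E 2, C 3, A 0, B 13, D 0.
B has the most first-place votes.

B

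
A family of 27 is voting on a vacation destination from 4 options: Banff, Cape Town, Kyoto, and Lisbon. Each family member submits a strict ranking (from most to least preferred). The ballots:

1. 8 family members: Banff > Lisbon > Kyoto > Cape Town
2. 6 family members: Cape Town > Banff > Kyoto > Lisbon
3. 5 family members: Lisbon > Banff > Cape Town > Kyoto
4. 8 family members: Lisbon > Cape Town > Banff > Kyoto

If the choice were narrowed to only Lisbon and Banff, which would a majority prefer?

Banff

Voters preferring Lisbon to Banff: 13; preferring Banff to Lisbon: 14.
Banff wins the head-to-head.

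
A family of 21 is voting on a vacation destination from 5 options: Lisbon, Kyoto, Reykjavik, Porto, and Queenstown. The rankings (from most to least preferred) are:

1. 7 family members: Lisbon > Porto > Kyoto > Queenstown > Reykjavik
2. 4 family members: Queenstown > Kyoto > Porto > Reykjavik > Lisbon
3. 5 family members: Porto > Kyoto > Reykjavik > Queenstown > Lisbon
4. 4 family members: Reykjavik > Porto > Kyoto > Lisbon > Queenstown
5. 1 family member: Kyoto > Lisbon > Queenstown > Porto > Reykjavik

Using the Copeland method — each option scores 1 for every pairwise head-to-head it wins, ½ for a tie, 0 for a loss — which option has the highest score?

Lisbon: beats Queenstown; loses to Kyoto, Reykjavik, and Porto → score 1.
Kyoto: beats Lisbon, Reykjavik, and Queenstown; loses to Porto → score 3.
Reykjavik: beats Lisbon; loses to Kyoto, Porto, and Queenstown → score 1.
Porto: beats Lisbon, Kyoto, Reykjavik, and Queenstown → score 4.
Queenstown: beats Reykjavik; loses to Lisbon, Kyoto, and Porto → score 1.
Porto has the best pairwise record.

Porto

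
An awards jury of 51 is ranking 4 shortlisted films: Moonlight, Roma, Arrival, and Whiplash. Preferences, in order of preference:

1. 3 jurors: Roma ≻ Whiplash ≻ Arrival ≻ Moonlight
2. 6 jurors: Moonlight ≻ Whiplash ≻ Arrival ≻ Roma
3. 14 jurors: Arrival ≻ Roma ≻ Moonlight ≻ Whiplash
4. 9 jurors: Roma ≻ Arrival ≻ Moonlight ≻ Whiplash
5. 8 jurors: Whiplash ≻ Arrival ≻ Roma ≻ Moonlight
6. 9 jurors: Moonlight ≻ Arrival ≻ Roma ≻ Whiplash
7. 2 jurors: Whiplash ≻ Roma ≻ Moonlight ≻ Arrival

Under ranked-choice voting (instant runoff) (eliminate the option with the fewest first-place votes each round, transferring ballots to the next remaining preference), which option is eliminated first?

Round 1: Moonlight 15, Roma 12, Arrival 14, Whiplash 10. Eliminate Whiplash.

Whiplash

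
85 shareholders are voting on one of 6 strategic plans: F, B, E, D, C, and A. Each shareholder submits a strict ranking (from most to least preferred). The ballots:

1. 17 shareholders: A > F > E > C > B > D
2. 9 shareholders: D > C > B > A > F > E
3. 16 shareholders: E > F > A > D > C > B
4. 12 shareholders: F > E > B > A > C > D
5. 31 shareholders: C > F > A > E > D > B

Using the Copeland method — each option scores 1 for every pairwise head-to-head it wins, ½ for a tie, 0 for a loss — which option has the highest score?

F

F: beats B, E, D, C, and A → score 5.
B: loses to F, E, D, C, and A → score 0.
E: beats B, D, and C; loses to F and A → score 3.
D: beats B; loses to F, E, C, and A → score 1.
C: beats B and D; loses to F, E, and A → score 2.
A: beats B, E, D, and C; loses to F → score 4.
F has the best pairwise record.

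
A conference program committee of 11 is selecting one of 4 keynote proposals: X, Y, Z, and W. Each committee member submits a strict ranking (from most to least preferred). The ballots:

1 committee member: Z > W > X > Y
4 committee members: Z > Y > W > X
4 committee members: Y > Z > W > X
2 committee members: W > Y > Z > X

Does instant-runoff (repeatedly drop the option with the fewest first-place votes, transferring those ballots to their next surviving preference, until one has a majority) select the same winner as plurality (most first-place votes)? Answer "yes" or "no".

Instant-runoff — R1 X 0, Y 4, Z 5, W 2 (X out); R2 Y 4, Z 5, W 2 (W out); R3 Y 6, Z 5 (Y winner). Winner: Y.
Plurality — first-place votes: X 0, Y 4, Z 5, W 2. Winner: Z.
The two methods disagree.

no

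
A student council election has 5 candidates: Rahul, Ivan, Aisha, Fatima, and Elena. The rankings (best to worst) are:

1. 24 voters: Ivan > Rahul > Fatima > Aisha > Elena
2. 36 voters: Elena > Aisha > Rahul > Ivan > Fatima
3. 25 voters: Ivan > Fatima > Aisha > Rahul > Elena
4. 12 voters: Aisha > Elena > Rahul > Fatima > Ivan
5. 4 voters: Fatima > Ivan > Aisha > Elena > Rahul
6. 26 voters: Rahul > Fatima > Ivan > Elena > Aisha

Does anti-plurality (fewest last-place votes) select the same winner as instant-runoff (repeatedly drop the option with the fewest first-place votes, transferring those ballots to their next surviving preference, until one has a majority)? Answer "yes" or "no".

no

Anti-plurality — last-place votes: Rahul 4, Ivan 12, Aisha 26, Fatima 36, Elena 49. Winner: Rahul.
Instant-runoff — R1 Rahul 26, Ivan 49, Aisha 12, Fatima 4, Elena 36 (Fatima out); R2 Rahul 26, Ivan 53, Aisha 12, Elena 36 (Aisha out); R3 Rahul 26, Ivan 53, Elena 48 (Rahul out); R4 Ivan 79, Elena 48 (Ivan winner). Winner: Ivan.
The two methods disagree.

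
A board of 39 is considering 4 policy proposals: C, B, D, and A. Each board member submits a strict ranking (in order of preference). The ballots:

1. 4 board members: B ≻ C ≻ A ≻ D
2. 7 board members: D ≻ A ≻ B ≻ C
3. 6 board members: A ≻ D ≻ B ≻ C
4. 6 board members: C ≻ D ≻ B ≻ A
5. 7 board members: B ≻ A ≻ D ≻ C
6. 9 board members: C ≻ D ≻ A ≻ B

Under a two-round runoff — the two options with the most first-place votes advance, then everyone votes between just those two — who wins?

B

Round 1 first-place votes: C 15, B 11, D 7, A 6.
C and B advance.
Runoff: C is preferred to B by 15 voters; B by 24.
B wins the runoff.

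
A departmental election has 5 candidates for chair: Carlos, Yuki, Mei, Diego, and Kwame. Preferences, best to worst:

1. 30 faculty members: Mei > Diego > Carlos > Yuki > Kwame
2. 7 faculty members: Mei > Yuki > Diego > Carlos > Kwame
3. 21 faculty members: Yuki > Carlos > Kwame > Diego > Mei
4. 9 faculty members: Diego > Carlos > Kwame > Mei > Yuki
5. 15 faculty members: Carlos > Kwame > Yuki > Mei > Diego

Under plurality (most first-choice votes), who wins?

First-place votes: Carlos 15, Yuki 21, Mei 37, Diego 9, Kwame 0.
Mei has the most first-place votes.

Mei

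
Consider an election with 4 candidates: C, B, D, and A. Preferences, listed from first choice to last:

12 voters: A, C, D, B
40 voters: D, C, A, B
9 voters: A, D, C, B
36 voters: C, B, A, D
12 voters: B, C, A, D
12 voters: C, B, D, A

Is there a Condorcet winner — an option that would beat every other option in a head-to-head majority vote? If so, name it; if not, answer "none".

C vs B: 109–12 for C.
C vs D: 72–49 for C.
C vs A: 100–21 for C.
C beats every other option head-to-head.

C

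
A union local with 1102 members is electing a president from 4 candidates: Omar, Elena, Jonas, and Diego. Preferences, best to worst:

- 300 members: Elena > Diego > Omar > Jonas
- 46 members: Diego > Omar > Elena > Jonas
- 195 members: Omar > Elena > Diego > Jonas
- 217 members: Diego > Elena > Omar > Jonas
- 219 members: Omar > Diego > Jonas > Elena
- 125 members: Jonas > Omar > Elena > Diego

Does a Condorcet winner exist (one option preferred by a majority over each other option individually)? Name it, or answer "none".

none

Checking pairwise contests:
Diego beats Omar 563–539.
Omar beats Elena 585–517.
Omar beats Jonas 977–125.
Elena beats Diego 620–482.
Every option loses at least one head-to-head, so there is no Condorcet winner.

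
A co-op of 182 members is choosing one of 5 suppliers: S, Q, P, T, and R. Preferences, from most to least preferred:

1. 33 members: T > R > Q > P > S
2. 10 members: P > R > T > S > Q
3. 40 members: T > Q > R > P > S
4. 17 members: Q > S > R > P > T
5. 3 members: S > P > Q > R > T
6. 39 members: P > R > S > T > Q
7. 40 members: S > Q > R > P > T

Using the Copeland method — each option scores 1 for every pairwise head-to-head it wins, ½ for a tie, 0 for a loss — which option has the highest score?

R

S: beats Q and T; loses to P and R → score 2.
Q: beats P and R; loses to S and T → score 2.
P: beats S and T; loses to Q and R → score 2.
T: beats Q; loses to S, P, and R → score 1.
R: beats S, P, and T; loses to Q → score 3.
R has the best pairwise record.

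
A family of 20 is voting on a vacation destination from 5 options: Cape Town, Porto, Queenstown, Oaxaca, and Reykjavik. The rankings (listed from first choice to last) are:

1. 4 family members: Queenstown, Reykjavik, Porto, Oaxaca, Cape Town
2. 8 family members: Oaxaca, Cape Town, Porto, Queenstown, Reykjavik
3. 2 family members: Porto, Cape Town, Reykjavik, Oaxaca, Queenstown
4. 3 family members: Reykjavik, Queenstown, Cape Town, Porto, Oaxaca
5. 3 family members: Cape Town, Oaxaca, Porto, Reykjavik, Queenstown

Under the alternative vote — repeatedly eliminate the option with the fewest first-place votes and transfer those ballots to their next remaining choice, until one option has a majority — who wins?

Round 1: Cape Town 3, Porto 2, Queenstown 4, Oaxaca 8, Reykjavik 3. Eliminate Porto.
Round 2: Cape Town 5, Queenstown 4, Oaxaca 8, Reykjavik 3. Eliminate Reykjavik.
Round 3: Cape Town 5, Queenstown 7, Oaxaca 8. Eliminate Cape Town.
Round 4: Queenstown 7, Oaxaca 13. Oaxaca has a majority.

Oaxaca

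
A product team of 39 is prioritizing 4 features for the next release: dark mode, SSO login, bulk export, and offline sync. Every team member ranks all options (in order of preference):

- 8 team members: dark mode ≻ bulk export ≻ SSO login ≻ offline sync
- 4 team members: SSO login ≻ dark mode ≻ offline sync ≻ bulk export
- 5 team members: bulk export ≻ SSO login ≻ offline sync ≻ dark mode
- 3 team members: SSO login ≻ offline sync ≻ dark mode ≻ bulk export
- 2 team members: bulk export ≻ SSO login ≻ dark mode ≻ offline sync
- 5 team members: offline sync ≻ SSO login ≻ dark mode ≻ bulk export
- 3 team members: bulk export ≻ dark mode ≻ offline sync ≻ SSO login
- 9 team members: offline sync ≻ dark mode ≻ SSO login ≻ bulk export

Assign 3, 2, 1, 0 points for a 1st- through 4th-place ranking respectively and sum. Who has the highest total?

dark mode: 8·3 + 4·2 + 5·0 + 3·1 + 2·1 + 5·1 + 3·2 + 9·2 = 66
SSO login: 8·1 + 4·3 + 5·2 + 3·3 + 2·2 + 5·2 + 3·0 + 9·1 = 62
bulk export: 8·2 + 4·0 + 5·3 + 3·0 + 2·3 + 5·0 + 3·3 + 9·0 = 46
offline sync: 8·0 + 4·1 + 5·1 + 3·2 + 2·0 + 5·3 + 3·1 + 9·3 = 60
dark mode has the highest Borda score (66).

dark mode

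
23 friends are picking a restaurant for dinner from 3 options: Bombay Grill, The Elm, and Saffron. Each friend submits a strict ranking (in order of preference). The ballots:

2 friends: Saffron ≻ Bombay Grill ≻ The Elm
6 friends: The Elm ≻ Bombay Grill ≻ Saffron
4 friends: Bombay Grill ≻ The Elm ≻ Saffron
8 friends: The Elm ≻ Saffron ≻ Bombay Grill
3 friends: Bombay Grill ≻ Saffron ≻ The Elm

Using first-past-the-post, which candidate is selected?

First-place votes: Bombay Grill 7, The Elm 14, Saffron 2.
The Elm has the most first-place votes.

The Elm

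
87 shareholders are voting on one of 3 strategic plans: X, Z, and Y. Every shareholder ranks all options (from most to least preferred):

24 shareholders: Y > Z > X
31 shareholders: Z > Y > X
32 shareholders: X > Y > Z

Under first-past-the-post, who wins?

X

First-place votes: X 32, Z 31, Y 24.
X has the most first-place votes.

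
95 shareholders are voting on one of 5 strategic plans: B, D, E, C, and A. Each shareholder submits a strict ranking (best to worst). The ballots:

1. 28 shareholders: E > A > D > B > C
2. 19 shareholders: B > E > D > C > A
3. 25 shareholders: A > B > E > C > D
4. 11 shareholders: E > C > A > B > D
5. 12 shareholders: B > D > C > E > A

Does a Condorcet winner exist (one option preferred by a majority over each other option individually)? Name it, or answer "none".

Checking pairwise contests:
A beats B 64–31.
B beats D 67–28.
B beats E 56–39.
B beats C 84–11.
E beats A 70–25.
Every option loses at least one head-to-head, so there is no Condorcet winner.

none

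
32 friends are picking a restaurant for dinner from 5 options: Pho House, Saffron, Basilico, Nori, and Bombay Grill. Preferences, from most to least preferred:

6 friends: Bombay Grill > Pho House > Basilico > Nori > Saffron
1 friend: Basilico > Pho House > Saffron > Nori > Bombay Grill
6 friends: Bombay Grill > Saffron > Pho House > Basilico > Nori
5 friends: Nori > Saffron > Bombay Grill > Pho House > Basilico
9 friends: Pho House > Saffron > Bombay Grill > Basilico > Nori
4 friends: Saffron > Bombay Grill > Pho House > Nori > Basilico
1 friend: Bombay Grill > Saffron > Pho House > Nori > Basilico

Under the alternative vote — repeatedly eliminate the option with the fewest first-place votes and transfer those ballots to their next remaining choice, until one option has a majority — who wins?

Bombay Grill

Round 1: Pho House 9, Saffron 4, Basilico 1, Nori 5, Bombay Grill 13. Eliminate Basilico.
Round 2: Pho House 10, Saffron 4, Nori 5, Bombay Grill 13. Eliminate Saffron.
Round 3: Pho House 10, Nori 5, Bombay Grill 17. Bombay Grill has a majority.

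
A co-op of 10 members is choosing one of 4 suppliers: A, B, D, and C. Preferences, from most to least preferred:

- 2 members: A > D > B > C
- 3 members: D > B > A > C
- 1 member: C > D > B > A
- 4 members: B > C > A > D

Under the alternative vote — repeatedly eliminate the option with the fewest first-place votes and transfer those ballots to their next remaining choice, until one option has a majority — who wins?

D

Round 1: A 2, B 4, D 3, C 1. Eliminate C.
Round 2: A 2, B 4, D 4. Eliminate A.
Round 3: B 4, D 6. D has a majority.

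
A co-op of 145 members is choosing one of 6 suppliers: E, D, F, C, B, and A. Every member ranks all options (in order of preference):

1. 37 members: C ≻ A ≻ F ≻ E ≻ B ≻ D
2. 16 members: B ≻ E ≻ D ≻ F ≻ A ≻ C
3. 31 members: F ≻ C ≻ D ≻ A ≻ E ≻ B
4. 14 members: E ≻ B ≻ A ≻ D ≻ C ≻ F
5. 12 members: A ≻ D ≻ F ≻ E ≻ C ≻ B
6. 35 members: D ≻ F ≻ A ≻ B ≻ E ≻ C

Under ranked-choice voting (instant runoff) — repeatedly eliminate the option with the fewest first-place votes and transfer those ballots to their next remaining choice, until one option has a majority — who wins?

D

Round 1: E 14, D 35, F 31, C 37, B 16, A 12. Eliminate A.
Round 2: E 14, D 47, F 31, C 37, B 16. Eliminate E.
Round 3: D 47, F 31, C 37, B 30. Eliminate B.
Round 4: D 77, F 31, C 37. D has a majority.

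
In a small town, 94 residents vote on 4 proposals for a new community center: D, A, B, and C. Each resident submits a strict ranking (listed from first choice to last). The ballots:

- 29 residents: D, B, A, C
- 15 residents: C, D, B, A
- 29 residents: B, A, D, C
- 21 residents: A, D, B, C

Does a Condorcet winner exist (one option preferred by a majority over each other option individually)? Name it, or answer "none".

none

Checking pairwise contests:
A beats D 50–44.
B beats A 73–21.
D beats B 65–29.
D beats C 79–15.
Every option loses at least one head-to-head, so there is no Condorcet winner.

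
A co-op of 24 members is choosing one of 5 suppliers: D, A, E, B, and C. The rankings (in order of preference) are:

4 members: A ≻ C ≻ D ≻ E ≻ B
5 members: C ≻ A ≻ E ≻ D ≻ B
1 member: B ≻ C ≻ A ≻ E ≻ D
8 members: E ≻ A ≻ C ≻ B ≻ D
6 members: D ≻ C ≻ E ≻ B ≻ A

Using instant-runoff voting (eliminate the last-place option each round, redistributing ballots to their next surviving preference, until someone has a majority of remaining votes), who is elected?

Round 1: D 6, A 4, E 8, B 1, C 5. Eliminate B.
Round 2: D 6, A 4, E 8, C 6. Eliminate A.
Round 3: D 6, E 8, C 10. Eliminate D.
Round 4: E 8, C 16. C has a majority.

C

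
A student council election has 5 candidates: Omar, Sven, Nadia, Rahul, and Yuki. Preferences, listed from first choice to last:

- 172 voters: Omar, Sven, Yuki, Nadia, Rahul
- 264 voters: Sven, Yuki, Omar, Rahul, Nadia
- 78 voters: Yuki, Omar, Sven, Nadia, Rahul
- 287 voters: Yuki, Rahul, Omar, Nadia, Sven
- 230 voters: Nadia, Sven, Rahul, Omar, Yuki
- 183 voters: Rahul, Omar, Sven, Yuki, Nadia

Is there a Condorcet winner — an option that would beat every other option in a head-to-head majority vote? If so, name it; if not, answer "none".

Checking pairwise contests:
Rahul beats Omar 700–514.
Omar beats Sven 720–494.
Omar beats Nadia 984–230.
Sven beats Rahul 744–470.
Sven beats Yuki 849–365.
Every option loses at least one head-to-head, so there is no Condorcet winner.

none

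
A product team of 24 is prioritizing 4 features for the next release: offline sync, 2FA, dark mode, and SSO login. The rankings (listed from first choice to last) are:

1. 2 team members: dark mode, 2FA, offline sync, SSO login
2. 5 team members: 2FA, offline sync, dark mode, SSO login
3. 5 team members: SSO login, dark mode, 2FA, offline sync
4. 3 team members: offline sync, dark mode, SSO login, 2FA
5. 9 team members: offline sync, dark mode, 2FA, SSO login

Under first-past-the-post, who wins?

offline sync

First-place votes: offline sync 12, 2FA 5, dark mode 2, SSO login 5.
offline sync has the most first-place votes.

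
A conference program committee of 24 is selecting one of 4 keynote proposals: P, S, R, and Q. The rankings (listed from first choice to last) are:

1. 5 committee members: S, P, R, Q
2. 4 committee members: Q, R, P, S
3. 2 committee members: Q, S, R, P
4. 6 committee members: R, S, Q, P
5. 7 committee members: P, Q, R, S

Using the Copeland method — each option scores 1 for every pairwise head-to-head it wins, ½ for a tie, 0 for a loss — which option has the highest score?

Q

P: ties R and Q; loses to S → score 1.
S: beats P; loses to R and Q → score 1.
R: beats S; ties P; loses to Q → score 1.5.
Q: beats S and R; ties P → score 2.5.
Q has the best pairwise record.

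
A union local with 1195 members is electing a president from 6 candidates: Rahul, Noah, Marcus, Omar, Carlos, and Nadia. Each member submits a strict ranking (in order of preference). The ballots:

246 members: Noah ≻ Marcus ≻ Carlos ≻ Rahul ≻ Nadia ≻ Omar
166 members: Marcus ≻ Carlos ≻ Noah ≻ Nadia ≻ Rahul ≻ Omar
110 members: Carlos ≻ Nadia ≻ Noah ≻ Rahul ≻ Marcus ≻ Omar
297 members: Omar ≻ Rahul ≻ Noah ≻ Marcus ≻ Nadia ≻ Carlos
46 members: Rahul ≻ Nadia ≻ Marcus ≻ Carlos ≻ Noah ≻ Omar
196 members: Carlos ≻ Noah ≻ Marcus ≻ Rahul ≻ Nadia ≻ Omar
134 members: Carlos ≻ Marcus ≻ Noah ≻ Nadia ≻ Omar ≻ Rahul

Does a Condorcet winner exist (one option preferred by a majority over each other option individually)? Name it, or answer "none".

none

Checking pairwise contests:
Noah beats Rahul 852–343.
Carlos beats Noah 652–543.
Noah beats Marcus 849–346.
Rahul beats Omar 764–431.
Marcus beats Carlos 755–440.
Rahul beats Nadia 785–410.
Every option loses at least one head-to-head, so there is no Condorcet winner.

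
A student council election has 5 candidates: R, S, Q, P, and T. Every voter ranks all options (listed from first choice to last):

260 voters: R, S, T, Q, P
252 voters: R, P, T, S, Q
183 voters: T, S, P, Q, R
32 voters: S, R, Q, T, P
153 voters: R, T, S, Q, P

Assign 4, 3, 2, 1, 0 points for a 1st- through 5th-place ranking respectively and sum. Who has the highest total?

R

R: 260·4 + 252·4 + 183·0 + 32·3 + 153·4 = 2756
S: 260·3 + 252·1 + 183·3 + 32·4 + 153·2 = 2015
Q: 260·1 + 252·0 + 183·1 + 32·2 + 153·1 = 660
P: 260·0 + 252·3 + 183·2 + 32·0 + 153·0 = 1122
T: 260·2 + 252·2 + 183·4 + 32·1 + 153·3 = 2247
R has the highest Borda score (2756).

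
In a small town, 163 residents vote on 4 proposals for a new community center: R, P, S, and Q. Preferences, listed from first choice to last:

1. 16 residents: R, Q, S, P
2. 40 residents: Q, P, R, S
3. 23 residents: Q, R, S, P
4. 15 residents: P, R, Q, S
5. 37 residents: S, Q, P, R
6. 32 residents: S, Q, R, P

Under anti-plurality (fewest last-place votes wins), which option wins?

Last-place votes: R 37, P 71, S 55, Q 0.
Q is ranked last by the fewest voters, so Q wins.

Q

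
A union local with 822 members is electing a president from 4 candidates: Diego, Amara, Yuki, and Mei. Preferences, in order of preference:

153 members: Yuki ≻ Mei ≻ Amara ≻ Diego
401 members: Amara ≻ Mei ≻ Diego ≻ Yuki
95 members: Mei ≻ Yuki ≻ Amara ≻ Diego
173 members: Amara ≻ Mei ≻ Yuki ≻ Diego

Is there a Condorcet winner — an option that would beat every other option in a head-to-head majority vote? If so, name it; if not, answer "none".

Amara

Amara vs Diego: 822–0 for Amara.
Amara vs Yuki: 574–248 for Amara.
Amara vs Mei: 574–248 for Amara.
Amara beats every other option head-to-head.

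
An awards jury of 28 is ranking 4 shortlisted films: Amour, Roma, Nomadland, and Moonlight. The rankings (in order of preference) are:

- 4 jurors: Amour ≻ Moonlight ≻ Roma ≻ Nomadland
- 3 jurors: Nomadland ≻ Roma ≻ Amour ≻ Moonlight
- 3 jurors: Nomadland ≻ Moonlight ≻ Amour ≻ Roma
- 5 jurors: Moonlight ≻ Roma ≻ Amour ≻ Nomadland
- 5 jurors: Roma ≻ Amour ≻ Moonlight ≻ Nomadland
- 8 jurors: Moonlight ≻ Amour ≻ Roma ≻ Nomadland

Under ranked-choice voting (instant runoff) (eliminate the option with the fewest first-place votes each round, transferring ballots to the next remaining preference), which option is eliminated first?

Round 1: Amour 4, Roma 5, Nomadland 6, Moonlight 13. Eliminate Amour.

Amour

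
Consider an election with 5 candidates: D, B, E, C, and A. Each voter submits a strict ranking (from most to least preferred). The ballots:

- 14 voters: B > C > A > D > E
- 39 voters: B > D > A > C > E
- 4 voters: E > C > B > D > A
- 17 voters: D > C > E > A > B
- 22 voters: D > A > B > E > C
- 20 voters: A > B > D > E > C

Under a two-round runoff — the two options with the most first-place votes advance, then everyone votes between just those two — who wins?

Round 1 first-place votes: D 39, B 53, E 4, C 0, A 20.
B and D advance.
Runoff: B is preferred to D by 77 voters; D by 39.
B wins the runoff.

B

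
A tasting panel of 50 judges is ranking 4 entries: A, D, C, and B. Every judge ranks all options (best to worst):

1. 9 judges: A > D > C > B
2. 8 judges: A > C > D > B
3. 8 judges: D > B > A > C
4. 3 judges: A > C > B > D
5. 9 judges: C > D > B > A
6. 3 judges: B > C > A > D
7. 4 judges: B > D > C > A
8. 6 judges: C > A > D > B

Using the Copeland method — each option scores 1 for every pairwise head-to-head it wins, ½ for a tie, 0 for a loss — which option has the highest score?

A

A: beats D, C, and B → score 3.
D: beats B; loses to A and C → score 1.
C: beats D and B; loses to A → score 2.
B: loses to A, D, and C → score 0.
A has the best pairwise record.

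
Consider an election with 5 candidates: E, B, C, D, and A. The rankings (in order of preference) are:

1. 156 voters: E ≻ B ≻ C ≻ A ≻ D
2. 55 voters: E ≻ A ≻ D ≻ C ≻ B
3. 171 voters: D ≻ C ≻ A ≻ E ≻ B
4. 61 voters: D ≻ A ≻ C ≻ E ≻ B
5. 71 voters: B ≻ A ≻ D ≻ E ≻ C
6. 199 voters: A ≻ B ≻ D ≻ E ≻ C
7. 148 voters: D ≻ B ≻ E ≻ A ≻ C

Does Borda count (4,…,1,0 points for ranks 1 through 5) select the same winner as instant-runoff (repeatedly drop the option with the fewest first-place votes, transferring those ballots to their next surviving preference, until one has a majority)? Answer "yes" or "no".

Borda — scores: E 1642, B 1793, C 1002, D 2170, A 2003. Winner: D.
Instant-runoff — R1 E 211, B 71, C 0, D 380, A 199 (C out); R2 E 211, B 71, D 380, A 199 (B out); R3 E 211, D 380, A 270 (E out); R4 D 380, A 481 (A winner). Winner: A.
The two methods disagree.

no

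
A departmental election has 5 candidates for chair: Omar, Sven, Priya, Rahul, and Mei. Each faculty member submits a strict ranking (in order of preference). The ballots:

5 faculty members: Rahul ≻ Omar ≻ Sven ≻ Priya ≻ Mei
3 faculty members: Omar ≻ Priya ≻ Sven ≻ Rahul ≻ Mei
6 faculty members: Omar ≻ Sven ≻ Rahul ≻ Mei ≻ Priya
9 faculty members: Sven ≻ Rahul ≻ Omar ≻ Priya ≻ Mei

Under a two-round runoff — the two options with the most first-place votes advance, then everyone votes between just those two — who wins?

Omar

Round 1 first-place votes: Omar 9, Sven 9, Priya 0, Rahul 5, Mei 0.
Sven and Omar advance.
Runoff: Sven is preferred to Omar by 9 voters; Omar by 14.
Omar wins the runoff.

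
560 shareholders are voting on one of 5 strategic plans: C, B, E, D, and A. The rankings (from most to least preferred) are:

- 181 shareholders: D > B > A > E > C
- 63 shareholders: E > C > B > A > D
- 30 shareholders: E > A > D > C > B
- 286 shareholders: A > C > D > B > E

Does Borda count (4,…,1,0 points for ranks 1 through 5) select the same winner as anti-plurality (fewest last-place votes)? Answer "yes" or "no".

Borda — scores: C 1077, B 955, E 553, D 1356, A 1659. Winner: A.
Anti-plurality — last-place votes: C 181, B 30, E 286, D 63, A 0. Winner: A.
The two methods agree.

yes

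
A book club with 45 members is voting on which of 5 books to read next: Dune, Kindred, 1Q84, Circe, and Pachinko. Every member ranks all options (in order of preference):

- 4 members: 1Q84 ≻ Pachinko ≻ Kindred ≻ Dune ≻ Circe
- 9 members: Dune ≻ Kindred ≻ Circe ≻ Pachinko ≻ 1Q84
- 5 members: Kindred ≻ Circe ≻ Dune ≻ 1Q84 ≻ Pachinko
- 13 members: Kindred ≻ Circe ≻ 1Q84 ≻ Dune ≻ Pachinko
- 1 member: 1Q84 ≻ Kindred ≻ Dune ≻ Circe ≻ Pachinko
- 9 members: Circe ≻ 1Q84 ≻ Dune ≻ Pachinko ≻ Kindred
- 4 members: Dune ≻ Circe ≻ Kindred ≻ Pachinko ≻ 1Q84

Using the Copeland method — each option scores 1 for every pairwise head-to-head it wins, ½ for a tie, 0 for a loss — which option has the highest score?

Dune: beats Pachinko; loses to Kindred, 1Q84, and Circe → score 1.
Kindred: beats Dune, 1Q84, Circe, and Pachinko → score 4.
1Q84: beats Dune and Pachinko; loses to Kindred and Circe → score 2.
Circe: beats Dune, 1Q84, and Pachinko; loses to Kindred → score 3.
Pachinko: loses to Dune, Kindred, 1Q84, and Circe → score 0.
Kindred has the best pairwise record.

Kindred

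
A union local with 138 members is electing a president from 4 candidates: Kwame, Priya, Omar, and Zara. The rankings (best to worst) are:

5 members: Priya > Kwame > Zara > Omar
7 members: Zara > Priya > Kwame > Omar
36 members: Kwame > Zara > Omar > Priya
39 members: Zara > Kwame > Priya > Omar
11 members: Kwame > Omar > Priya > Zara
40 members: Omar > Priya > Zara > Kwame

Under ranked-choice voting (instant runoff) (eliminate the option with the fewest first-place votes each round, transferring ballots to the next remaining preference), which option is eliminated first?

Priya

Round 1: Kwame 47, Priya 5, Omar 40, Zara 46. Eliminate Priya.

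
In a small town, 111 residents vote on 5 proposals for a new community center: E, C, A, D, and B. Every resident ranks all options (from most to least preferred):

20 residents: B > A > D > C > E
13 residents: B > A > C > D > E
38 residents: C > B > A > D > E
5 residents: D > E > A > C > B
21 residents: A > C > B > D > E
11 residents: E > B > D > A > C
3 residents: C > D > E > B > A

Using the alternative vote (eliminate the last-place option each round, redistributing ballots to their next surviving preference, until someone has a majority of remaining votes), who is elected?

Round 1: E 11, C 41, A 21, D 5, B 33. Eliminate D.
Round 2: E 16, C 41, A 21, B 33. Eliminate E.
Round 3: C 41, A 26, B 44. Eliminate A.
Round 4: C 67, B 44. C has a majority.

C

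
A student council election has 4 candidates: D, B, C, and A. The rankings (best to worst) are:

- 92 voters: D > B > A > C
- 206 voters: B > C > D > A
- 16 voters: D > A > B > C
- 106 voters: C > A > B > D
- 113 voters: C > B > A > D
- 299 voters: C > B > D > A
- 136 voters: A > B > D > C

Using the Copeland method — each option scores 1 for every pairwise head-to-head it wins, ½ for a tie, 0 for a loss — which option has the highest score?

C

D: beats A; loses to B and C → score 1.
B: beats D and A; loses to C → score 2.
C: beats D, B, and A → score 3.
A: loses to D, B, and C → score 0.
C has the best pairwise record.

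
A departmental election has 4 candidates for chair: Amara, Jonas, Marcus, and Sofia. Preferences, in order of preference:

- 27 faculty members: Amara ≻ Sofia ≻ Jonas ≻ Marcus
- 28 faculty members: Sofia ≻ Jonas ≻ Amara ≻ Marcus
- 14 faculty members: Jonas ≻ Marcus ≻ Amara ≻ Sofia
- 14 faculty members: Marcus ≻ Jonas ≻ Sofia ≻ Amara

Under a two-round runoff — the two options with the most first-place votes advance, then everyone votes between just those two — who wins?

Round 1 first-place votes: Amara 27, Jonas 14, Marcus 14, Sofia 28.
Sofia and Amara advance.
Runoff: Sofia is preferred to Amara by 42 voters; Amara by 41.
Sofia wins the runoff.

Sofia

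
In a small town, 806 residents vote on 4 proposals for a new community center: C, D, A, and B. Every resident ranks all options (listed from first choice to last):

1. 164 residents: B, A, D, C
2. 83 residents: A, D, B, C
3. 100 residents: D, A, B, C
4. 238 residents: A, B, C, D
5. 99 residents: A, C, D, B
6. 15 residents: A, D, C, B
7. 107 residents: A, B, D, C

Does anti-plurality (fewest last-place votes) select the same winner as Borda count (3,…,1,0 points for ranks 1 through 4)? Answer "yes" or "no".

Anti-plurality — last-place votes: C 454, D 238, A 0, B 114. Winner: A.
Borda — scores: C 451, D 866, A 2154, B 1365. Winner: A.
The two methods agree.

yes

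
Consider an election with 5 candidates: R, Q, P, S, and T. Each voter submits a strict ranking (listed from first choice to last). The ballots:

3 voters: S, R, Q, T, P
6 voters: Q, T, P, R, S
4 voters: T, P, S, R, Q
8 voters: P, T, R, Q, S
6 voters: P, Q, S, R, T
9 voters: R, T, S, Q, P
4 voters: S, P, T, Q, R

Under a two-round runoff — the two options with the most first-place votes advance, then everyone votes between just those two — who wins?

P

Round 1 first-place votes: R 9, Q 6, P 14, S 7, T 4.
P and R advance.
Runoff: P is preferred to R by 28 voters; R by 12.
P wins the runoff.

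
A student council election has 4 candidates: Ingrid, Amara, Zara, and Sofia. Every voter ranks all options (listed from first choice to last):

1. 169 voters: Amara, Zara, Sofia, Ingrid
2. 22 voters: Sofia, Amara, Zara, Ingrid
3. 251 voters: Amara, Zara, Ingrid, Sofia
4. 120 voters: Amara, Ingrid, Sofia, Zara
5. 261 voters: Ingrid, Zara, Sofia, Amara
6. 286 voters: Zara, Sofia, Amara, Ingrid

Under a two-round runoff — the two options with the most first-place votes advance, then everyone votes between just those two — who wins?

Amara

Round 1 first-place votes: Ingrid 261, Amara 540, Zara 286, Sofia 22.
Amara and Zara advance.
Runoff: Amara is preferred to Zara by 562 voters; Zara by 547.
Amara wins the runoff.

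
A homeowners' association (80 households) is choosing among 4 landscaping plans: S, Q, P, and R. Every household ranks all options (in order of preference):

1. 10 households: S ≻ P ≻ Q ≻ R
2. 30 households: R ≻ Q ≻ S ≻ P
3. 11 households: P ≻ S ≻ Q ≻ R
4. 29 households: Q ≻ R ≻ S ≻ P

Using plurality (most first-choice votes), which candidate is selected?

First-place votes: S 10, Q 29, P 11, R 30.
R has the most first-place votes.

R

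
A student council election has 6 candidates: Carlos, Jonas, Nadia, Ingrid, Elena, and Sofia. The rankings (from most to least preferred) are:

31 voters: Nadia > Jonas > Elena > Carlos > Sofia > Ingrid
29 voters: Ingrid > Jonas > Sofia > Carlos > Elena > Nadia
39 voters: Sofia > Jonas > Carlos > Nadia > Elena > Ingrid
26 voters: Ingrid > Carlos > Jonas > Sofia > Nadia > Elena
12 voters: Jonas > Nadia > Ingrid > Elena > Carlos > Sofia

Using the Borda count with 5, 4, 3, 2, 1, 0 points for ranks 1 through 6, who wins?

Jonas

Carlos: 31·2 + 29·2 + 39·3 + 26·4 + 12·1 = 353
Jonas: 31·4 + 29·4 + 39·4 + 26·3 + 12·5 = 534
Nadia: 31·5 + 29·0 + 39·2 + 26·1 + 12·4 = 307
Ingrid: 31·0 + 29·5 + 39·0 + 26·5 + 12·3 = 311
Elena: 31·3 + 29·1 + 39·1 + 26·0 + 12·2 = 185
Sofia: 31·1 + 29·3 + 39·5 + 26·2 + 12·0 = 365
Jonas has the highest Borda score (534).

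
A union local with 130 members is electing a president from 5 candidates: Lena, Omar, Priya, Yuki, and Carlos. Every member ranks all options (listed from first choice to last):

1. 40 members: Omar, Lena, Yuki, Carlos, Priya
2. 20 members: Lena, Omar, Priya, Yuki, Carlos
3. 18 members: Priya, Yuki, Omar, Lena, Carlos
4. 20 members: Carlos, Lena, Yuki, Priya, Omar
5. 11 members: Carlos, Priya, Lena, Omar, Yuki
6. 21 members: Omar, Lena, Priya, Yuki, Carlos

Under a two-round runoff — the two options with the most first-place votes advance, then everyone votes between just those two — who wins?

Omar

Round 1 first-place votes: Lena 20, Omar 61, Priya 18, Yuki 0, Carlos 31.
Omar and Carlos advance.
Runoff: Omar is preferred to Carlos by 99 voters; Carlos by 31.
Omar wins the runoff.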